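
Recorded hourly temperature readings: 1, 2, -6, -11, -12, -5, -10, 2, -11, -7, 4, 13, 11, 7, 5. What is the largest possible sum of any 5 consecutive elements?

Window sums for each of the 11 positions:
1 2 -6 -11 -12 → sum -26
2 -6 -11 -12 -5 → sum -32
-6 -11 -12 -5 -10 → sum -44
-11 -12 -5 -10 2 → sum -36
-12 -5 -10 2 -11 → sum -36
-5 -10 2 -11 -7 → sum -31
-10 2 -11 -7 4 → sum -22
2 -11 -7 4 13 → sum 1
-11 -7 4 13 11 → sum 10
-7 4 13 11 7 → sum 28
4 13 11 7 5 → sum 40
Largest of these is 40.

40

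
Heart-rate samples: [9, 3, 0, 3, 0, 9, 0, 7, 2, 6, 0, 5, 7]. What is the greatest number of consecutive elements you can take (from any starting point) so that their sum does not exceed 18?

add 9: [9] sum 9, len 1
add 3: [9, 3] sum 12, len 2
add 0: [9, 3, 0] sum 12, len 3
add 3: [9, 3, 0, 3] sum 15, len 4
add 0: [9, 3, 0, 3, 0] sum 15, len 5
add 9: [3, 0, 3, 0, 9] sum 15, len 5
add 0: [3, 0, 3, 0, 9, 0] sum 15, len 6
add 7: [0, 9, 0, 7] sum 16, len 4
add 2: [0, 9, 0, 7, 2] sum 18, len 5
add 6: [0, 7, 2, 6] sum 15, len 4
add 0: [0, 7, 2, 6, 0] sum 15, len 5
add 5: [2, 6, 0, 5] sum 13, len 4
add 7: [6, 0, 5, 7] sum 18, len 4
Longest length seen: 6.

6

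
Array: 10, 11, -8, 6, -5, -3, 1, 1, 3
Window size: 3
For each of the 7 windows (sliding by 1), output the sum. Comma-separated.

(10, 11, -8) → sum 13
(11, -8, 6) → sum 9
(-8, 6, -5) → sum -7
(6, -5, -3) → sum -2
(-5, -3, 1) → sum -7
(-3, 1, 1) → sum -1
(1, 1, 3) → sum 5

13, 9, -7, -2, -7, -1, 5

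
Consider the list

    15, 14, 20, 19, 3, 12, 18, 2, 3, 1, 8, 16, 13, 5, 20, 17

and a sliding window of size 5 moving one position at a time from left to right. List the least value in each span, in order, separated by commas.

3, 3, 3, 2, 2, 1, 1, 1, 1, 1, 5, 5

(15, 14, 20, 19, 3) → min 3
(14, 20, 19, 3, 12) → min 3
(20, 19, 3, 12, 18) → min 3
(19, 3, 12, 18, 2) → min 2
(3, 12, 18, 2, 3) → min 2
(12, 18, 2, 3, 1) → min 1
(18, 2, 3, 1, 8) → min 1
(2, 3, 1, 8, 16) → min 1
(3, 1, 8, 16, 13) → min 1
(1, 8, 16, 13, 5) → min 1
(8, 16, 13, 5, 20) → min 5
(16, 13, 5, 20, 17) → min 5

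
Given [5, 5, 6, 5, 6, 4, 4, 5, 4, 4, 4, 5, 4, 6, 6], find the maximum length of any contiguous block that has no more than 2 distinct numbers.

8

[5] 1 distinct, len 1
[5, 5] 1 distinct, len 2
[5, 5, 6] 2 distinct, len 3
[5, 5, 6, 5] 2 distinct, len 4
[5, 5, 6, 5, 6] 2 distinct, len 5
[6, 4] 2 distinct, len 2
[6, 4, 4] 2 distinct, len 3
[4, 4, 5] 2 distinct, len 3
[4, 4, 5, 4] 2 distinct, len 4
[4, 4, 5, 4, 4] 2 distinct, len 5
[4, 4, 5, 4, 4, 4] 2 distinct, len 6
[4, 4, 5, 4, 4, 4, 5] 2 distinct, len 7
[4, 4, 5, 4, 4, 4, 5, 4] 2 distinct, len 8
[4, 6] 2 distinct, len 2
[4, 6, 6] 2 distinct, len 3
Longest length with ≤2 distinct: 8.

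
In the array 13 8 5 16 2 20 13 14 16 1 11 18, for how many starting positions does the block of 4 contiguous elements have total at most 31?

(13, 8, 5, 16) → sum 42
(8, 5, 16, 2) → sum 31  ≤ 31 ✓
(5, 16, 2, 20) → sum 43
(16, 2, 20, 13) → sum 51
(2, 20, 13, 14) → sum 49
(20, 13, 14, 16) → sum 63
(13, 14, 16, 1) → sum 44
(14, 16, 1, 11) → sum 42
(16, 1, 11, 18) → sum 46
1 window satisfy the condition.

1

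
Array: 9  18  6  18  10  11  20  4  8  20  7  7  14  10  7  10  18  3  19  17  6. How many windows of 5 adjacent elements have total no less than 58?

[9, 18, 6, 18, 10] → sum 61  ≥ 58 ✓
[18, 6, 18, 10, 11] → sum 63  ≥ 58 ✓
[6, 18, 10, 11, 20] → sum 65  ≥ 58 ✓
[18, 10, 11, 20, 4] → sum 63  ≥ 58 ✓
[10, 11, 20, 4, 8] → sum 53
[11, 20, 4, 8, 20] → sum 63  ≥ 58 ✓
[20, 4, 8, 20, 7] → sum 59  ≥ 58 ✓
[4, 8, 20, 7, 7] → sum 46
[8, 20, 7, 7, 14] → sum 56
[20, 7, 7, 14, 10] → sum 58  ≥ 58 ✓
[7, 7, 14, 10, 7] → sum 45
[7, 14, 10, 7, 10] → sum 48
[14, 10, 7, 10, 18] → sum 59  ≥ 58 ✓
[10, 7, 10, 18, 3] → sum 48
[7, 10, 18, 3, 19] → sum 57
[10, 18, 3, 19, 17] → sum 67  ≥ 58 ✓
[18, 3, 19, 17, 6] → sum 63  ≥ 58 ✓
10 windows satisfy the condition.

10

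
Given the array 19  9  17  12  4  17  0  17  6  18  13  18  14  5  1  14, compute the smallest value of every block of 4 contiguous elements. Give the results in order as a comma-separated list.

(19, 9, 17, 12) → min 9
(9, 17, 12, 4) → min 4
(17, 12, 4, 17) → min 4
(12, 4, 17, 0) → min 0
(4, 17, 0, 17) → min 0
(17, 0, 17, 6) → min 0
(0, 17, 6, 18) → min 0
(17, 6, 18, 13) → min 6
(6, 18, 13, 18) → min 6
(18, 13, 18, 14) → min 13
(13, 18, 14, 5) → min 5
(18, 14, 5, 1) → min 1
(14, 5, 1, 14) → min 1

9, 4, 4, 0, 0, 0, 0, 6, 6, 13, 5, 1, 1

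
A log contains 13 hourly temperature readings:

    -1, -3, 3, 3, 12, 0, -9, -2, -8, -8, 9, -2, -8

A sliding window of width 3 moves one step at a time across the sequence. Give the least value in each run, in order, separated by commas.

-3, -3, 3, 0, -9, -9, -9, -8, -8, -8, -8

[-1, -3, 3] → min -3
[-3, 3, 3] → min -3
[3, 3, 12] → min 3
[3, 12, 0] → min 0
[12, 0, -9] → min -9
[0, -9, -2] → min -9
[-9, -2, -8] → min -9
[-2, -8, -8] → min -8
[-8, -8, 9] → min -8
[-8, 9, -2] → min -8
[9, -2, -8] → min -8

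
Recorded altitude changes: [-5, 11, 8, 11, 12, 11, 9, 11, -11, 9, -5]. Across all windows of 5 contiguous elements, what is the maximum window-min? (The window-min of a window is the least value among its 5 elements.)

-5 11 8 11 12 → min -5
11 8 11 12 11 → min 8
8 11 12 11 9 → min 8
11 12 11 9 11 → min 9
12 11 9 11 -11 → min -11
11 9 11 -11 9 → min -11
9 11 -11 9 -5 → min -11
Maximum of these is 9.

9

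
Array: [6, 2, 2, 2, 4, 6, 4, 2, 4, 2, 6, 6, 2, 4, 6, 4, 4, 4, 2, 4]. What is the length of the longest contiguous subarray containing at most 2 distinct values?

5

add 6: window [6] (1 distinct), len 1
add 2: window [6, 2] (2 distinct), len 2
add 2: window [6, 2, 2] (2 distinct), len 3
add 2: window [6, 2, 2, 2] (2 distinct), len 4
add 4: window [2, 2, 2, 4] (2 distinct), len 4
add 6: window [4, 6] (2 distinct), len 2
add 4: window [4, 6, 4] (2 distinct), len 3
add 2: window [4, 2] (2 distinct), len 2
add 4: window [4, 2, 4] (2 distinct), len 3
add 2: window [4, 2, 4, 2] (2 distinct), len 4
add 6: window [2, 6] (2 distinct), len 2
add 6: window [2, 6, 6] (2 distinct), len 3
add 2: window [2, 6, 6, 2] (2 distinct), len 4
add 4: window [2, 4] (2 distinct), len 2
add 6: window [4, 6] (2 distinct), len 2
add 4: window [4, 6, 4] (2 distinct), len 3
add 4: window [4, 6, 4, 4] (2 distinct), len 4
add 4: window [4, 6, 4, 4, 4] (2 distinct), len 5
add 2: window [4, 4, 4, 2] (2 distinct), len 4
add 4: window [4, 4, 4, 2, 4] (2 distinct), len 5
Longest length with ≤2 distinct: 5.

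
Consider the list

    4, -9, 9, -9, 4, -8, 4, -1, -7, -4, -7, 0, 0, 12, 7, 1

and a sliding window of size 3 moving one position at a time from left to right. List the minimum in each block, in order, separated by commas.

[4, -9, 9] → min -9
[-9, 9, -9] → min -9
[9, -9, 4] → min -9
[-9, 4, -8] → min -9
[4, -8, 4] → min -8
[-8, 4, -1] → min -8
[4, -1, -7] → min -7
[-1, -7, -4] → min -7
[-7, -4, -7] → min -7
[-4, -7, 0] → min -7
[-7, 0, 0] → min -7
[0, 0, 12] → min 0
[0, 12, 7] → min 0
[12, 7, 1] → min 1

-9, -9, -9, -9, -8, -8, -7, -7, -7, -7, -7, 0, 0, 1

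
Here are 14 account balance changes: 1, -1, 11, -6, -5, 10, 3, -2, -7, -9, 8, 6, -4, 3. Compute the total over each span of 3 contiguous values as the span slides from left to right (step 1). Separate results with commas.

11, 4, 0, -1, 8, 11, -6, -18, -8, 5, 10, 5

(1, -1, 11) → sum 11
(-1, 11, -6) → sum 4
(11, -6, -5) → sum 0
(-6, -5, 10) → sum -1
(-5, 10, 3) → sum 8
(10, 3, -2) → sum 11
(3, -2, -7) → sum -6
(-2, -7, -9) → sum -18
(-7, -9, 8) → sum -8
(-9, 8, 6) → sum 5
(8, 6, -4) → sum 10
(6, -4, 3) → sum 5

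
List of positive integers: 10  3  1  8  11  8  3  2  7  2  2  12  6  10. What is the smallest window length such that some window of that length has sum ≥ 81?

14

add 10: running sum 10 < 81
add 3: running sum 13 < 81
add 1: running sum 14 < 81
add 8: running sum 22 < 81
add 11: running sum 33 < 81
add 8: running sum 41 < 81
add 3: running sum 44 < 81
add 2: running sum 46 < 81
add 7: running sum 53 < 81
add 2: running sum 55 < 81
add 2: running sum 57 < 81
add 12: running sum 69 < 81
add 6: running sum 75 < 81
end 13: [10, 3, 1, 8, 11, 8, 3, 2, 7, 2, 2, 12, 6, 10] sum 85, len 14
Shortest qualifying length: 14.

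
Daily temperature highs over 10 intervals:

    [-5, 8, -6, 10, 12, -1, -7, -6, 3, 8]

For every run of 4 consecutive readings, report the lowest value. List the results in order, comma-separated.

-6, -6, -6, -7, -7, -7, -7

Sliding a size-4 window across the 10 values:
-5 8 -6 10 → min -6
8 -6 10 12 → min -6
-6 10 12 -1 → min -6
10 12 -1 -7 → min -7
12 -1 -7 -6 → min -7
-1 -7 -6 3 → min -7
-7 -6 3 8 → min -7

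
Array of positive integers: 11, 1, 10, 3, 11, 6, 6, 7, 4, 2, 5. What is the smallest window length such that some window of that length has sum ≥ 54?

add 11: running sum 11 < 54
add 1: running sum 12 < 54
add 10: running sum 22 < 54
add 3: running sum 25 < 54
add 11: running sum 36 < 54
add 6: running sum 42 < 54
add 6: running sum 48 < 54
add 7: shortest ending here [11, 1, 10, 3, 11, 6, 6, 7] sum 55, len 8
add 4: shortest ending here [11, 1, 10, 3, 11, 6, 6, 7, 4] sum 59, len 9
add 2: shortest ending here [11, 1, 10, 3, 11, 6, 6, 7, 4, 2] sum 61, len 10
add 5: shortest ending here [10, 3, 11, 6, 6, 7, 4, 2, 5] sum 54, len 9
Shortest qualifying length: 8.

8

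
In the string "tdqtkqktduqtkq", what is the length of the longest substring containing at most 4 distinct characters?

add t: window [t] (1 distinct), len 1
add d: window [t, d] (2 distinct), len 2
add q: window [t, d, q] (3 distinct), len 3
add t: window [t, d, q, t] (3 distinct), len 4
add k: window [t, d, q, t, k] (4 distinct), len 5
add q: window [t, d, q, t, k, q] (4 distinct), len 6
add k: window [t, d, q, t, k, q, k] (4 distinct), len 7
add t: window [t, d, q, t, k, q, k, t] (4 distinct), len 8
add d: window [t, d, q, t, k, q, k, t, d] (4 distinct), len 9
add u: window [k, t, d, u] (4 distinct), len 4
add q: window [t, d, u, q] (4 distinct), len 4
add t: window [t, d, u, q, t] (4 distinct), len 5
add k: window [u, q, t, k] (4 distinct), len 4
add q: window [u, q, t, k, q] (4 distinct), len 5
Longest length with ≤4 distinct: 9.

9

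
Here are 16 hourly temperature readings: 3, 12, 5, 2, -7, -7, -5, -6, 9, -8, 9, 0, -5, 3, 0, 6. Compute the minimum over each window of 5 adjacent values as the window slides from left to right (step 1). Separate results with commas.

-7, -7, -7, -7, -7, -8, -8, -8, -8, -8, -5, -5

(3, 12, 5, 2, -7) → min -7
(12, 5, 2, -7, -7) → min -7
(5, 2, -7, -7, -5) → min -7
(2, -7, -7, -5, -6) → min -7
(-7, -7, -5, -6, 9) → min -7
(-7, -5, -6, 9, -8) → min -8
(-5, -6, 9, -8, 9) → min -8
(-6, 9, -8, 9, 0) → min -8
(9, -8, 9, 0, -5) → min -8
(-8, 9, 0, -5, 3) → min -8
(9, 0, -5, 3, 0) → min -5
(0, -5, 3, 0, 6) → min -5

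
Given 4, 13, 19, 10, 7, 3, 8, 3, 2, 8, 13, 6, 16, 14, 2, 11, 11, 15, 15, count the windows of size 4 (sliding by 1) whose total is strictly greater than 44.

4

4 13 19 10 → sum 46  > 44 ✓
13 19 10 7 → sum 49  > 44 ✓
19 10 7 3 → sum 39
10 7 3 8 → sum 28
7 3 8 3 → sum 21
3 8 3 2 → sum 16
8 3 2 8 → sum 21
3 2 8 13 → sum 26
2 8 13 6 → sum 29
8 13 6 16 → sum 43
13 6 16 14 → sum 49  > 44 ✓
6 16 14 2 → sum 38
16 14 2 11 → sum 43
14 2 11 11 → sum 38
2 11 11 15 → sum 39
11 11 15 15 → sum 52  > 44 ✓
4 windows satisfy the condition.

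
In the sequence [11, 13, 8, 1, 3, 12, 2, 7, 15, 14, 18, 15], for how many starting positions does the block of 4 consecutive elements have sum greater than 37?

[11, 13, 8, 1] → sum 33
[13, 8, 1, 3] → sum 25
[8, 1, 3, 12] → sum 24
[1, 3, 12, 2] → sum 18
[3, 12, 2, 7] → sum 24
[12, 2, 7, 15] → sum 36
[2, 7, 15, 14] → sum 38  > 37 ✓
[7, 15, 14, 18] → sum 54  > 37 ✓
[15, 14, 18, 15] → sum 62  > 37 ✓
3 windows satisfy the condition.

3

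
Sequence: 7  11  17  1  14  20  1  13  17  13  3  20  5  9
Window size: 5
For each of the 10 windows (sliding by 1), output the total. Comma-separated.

[7, 11, 17, 1, 14] → sum 50
[11, 17, 1, 14, 20] → sum 63
[17, 1, 14, 20, 1] → sum 53
[1, 14, 20, 1, 13] → sum 49
[14, 20, 1, 13, 17] → sum 65
[20, 1, 13, 17, 13] → sum 64
[1, 13, 17, 13, 3] → sum 47
[13, 17, 13, 3, 20] → sum 66
[17, 13, 3, 20, 5] → sum 58
[13, 3, 20, 5, 9] → sum 50

50, 63, 53, 49, 65, 64, 47, 66, 58, 50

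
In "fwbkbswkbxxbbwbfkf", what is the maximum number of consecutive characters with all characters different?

add f: [f] len 1
add w: [f, w] len 2
add b: [f, w, b] len 3
add k: [f, w, b, k] len 4
add b (repeat b, move left end past it): [k, b] len 2
add s: [k, b, s] len 3
add w: [k, b, s, w] len 4
add k (repeat k, move left end past it): [b, s, w, k] len 4
add b (repeat b, move left end past it): [s, w, k, b] len 4
add x: [s, w, k, b, x] len 5
add x (repeat x, move left end past it): [x] len 1
add b: [x, b] len 2
add b (repeat b, move left end past it): [b] len 1
add w: [b, w] len 2
add b (repeat b, move left end past it): [w, b] len 2
add f: [w, b, f] len 3
add k: [w, b, f, k] len 4
add f (repeat f, move left end past it): [k, f] len 2
Longest all-distinct length: 5.

5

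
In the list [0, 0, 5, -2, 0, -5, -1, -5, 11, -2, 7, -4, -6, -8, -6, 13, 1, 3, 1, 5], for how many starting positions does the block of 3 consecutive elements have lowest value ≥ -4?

0 0 5 → min 0  ≥ -4 ✓
0 5 -2 → min -2  ≥ -4 ✓
5 -2 0 → min -2  ≥ -4 ✓
-2 0 -5 → min -5
0 -5 -1 → min -5
-5 -1 -5 → min -5
-1 -5 11 → min -5
-5 11 -2 → min -5
11 -2 7 → min -2  ≥ -4 ✓
-2 7 -4 → min -4  ≥ -4 ✓
7 -4 -6 → min -6
-4 -6 -8 → min -8
-6 -8 -6 → min -8
-8 -6 13 → min -8
-6 13 1 → min -6
13 1 3 → min 1  ≥ -4 ✓
1 3 1 → min 1  ≥ -4 ✓
3 1 5 → min 1  ≥ -4 ✓
8 windows satisfy the condition.

8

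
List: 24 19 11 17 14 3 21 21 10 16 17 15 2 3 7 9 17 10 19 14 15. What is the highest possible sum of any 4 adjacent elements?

(24, 19, 11, 17) → sum 71
(19, 11, 17, 14) → sum 61
(11, 17, 14, 3) → sum 45
(17, 14, 3, 21) → sum 55
(14, 3, 21, 21) → sum 59
(3, 21, 21, 10) → sum 55
(21, 21, 10, 16) → sum 68
(21, 10, 16, 17) → sum 64
(10, 16, 17, 15) → sum 58
(16, 17, 15, 2) → sum 50
(17, 15, 2, 3) → sum 37
(15, 2, 3, 7) → sum 27
(2, 3, 7, 9) → sum 21
(3, 7, 9, 17) → sum 36
(7, 9, 17, 10) → sum 43
(9, 17, 10, 19) → sum 55
(17, 10, 19, 14) → sum 60
(10, 19, 14, 15) → sum 58
Highest of these is 71.

71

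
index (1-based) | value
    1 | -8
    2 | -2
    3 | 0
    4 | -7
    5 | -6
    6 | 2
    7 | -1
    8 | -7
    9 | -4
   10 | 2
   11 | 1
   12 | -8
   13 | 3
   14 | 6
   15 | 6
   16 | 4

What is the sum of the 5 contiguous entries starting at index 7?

Elements at indices 7..11: -1, -7, -4, 2, 1
sum(-1, -7, -4, 2, 1) = -9

-9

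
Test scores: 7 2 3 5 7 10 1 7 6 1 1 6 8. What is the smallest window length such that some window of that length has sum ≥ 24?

4

add 7: running sum 7 < 24
add 2: running sum 9 < 24
add 3: running sum 12 < 24
add 5: running sum 17 < 24
add 7: shortest ending here [7, 2, 3, 5, 7] sum 24, len 5
add 10: shortest ending here [3, 5, 7, 10] sum 25, len 4
add 1: shortest ending here [3, 5, 7, 10, 1] sum 26, len 5
add 7: shortest ending here [7, 10, 1, 7] sum 25, len 4
add 6: shortest ending here [10, 1, 7, 6] sum 24, len 4
add 1: shortest ending here [10, 1, 7, 6, 1] sum 25, len 5
add 1: shortest ending here [10, 1, 7, 6, 1, 1] sum 26, len 6
add 6: shortest ending here [10, 1, 7, 6, 1, 1, 6] sum 32, len 7
add 8: shortest ending here [7, 6, 1, 1, 6, 8] sum 29, len 6
Shortest qualifying length: 4.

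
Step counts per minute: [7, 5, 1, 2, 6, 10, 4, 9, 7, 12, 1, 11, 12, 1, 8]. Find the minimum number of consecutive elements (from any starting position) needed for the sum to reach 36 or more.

4

add 7: running sum 7 < 36
add 5: running sum 12 < 36
add 1: running sum 13 < 36
add 2: running sum 15 < 36
add 6: running sum 21 < 36
add 10: running sum 31 < 36
add 4: running sum 35 < 36
end 7: [5, 1, 2, 6, 10, 4, 9] sum 37, len 7
end 8: [6, 10, 4, 9, 7] sum 36, len 5
end 9: [10, 4, 9, 7, 12] sum 42, len 5
end 10: [10, 4, 9, 7, 12, 1] sum 43, len 6
end 11: [9, 7, 12, 1, 11] sum 40, len 5
end 12: [12, 1, 11, 12] sum 36, len 4
end 13: [12, 1, 11, 12, 1] sum 37, len 5
end 14: [12, 1, 11, 12, 1, 8] sum 45, len 6
Shortest qualifying length: 4.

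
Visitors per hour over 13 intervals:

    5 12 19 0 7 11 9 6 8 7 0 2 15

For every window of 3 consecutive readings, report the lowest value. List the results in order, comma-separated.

5, 0, 0, 0, 7, 6, 6, 6, 0, 0, 0

Sliding a size-3 window across the 13 values:
5 12 19 → min 5
12 19 0 → min 0
19 0 7 → min 0
0 7 11 → min 0
7 11 9 → min 7
11 9 6 → min 6
9 6 8 → min 6
6 8 7 → min 6
8 7 0 → min 0
7 0 2 → min 0
0 2 15 → min 0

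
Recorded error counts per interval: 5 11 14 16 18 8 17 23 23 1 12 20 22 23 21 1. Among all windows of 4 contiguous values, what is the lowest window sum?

Each size-4 window and its sum:
[5, 11, 14, 16] → sum 46
[11, 14, 16, 18] → sum 59
[14, 16, 18, 8] → sum 56
[16, 18, 8, 17] → sum 59
[18, 8, 17, 23] → sum 66
[8, 17, 23, 23] → sum 71
[17, 23, 23, 1] → sum 64
[23, 23, 1, 12] → sum 59
[23, 1, 12, 20] → sum 56
[1, 12, 20, 22] → sum 55
[12, 20, 22, 23] → sum 77
[20, 22, 23, 21] → sum 86
[22, 23, 21, 1] → sum 67
Lowest of these is 46.

46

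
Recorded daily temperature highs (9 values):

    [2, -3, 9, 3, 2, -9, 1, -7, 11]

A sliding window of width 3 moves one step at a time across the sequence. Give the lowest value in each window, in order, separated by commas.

Sliding a size-3 window across the 9 values:
[2, -3, 9] → min -3
[-3, 9, 3] → min -3
[9, 3, 2] → min 2
[3, 2, -9] → min -9
[2, -9, 1] → min -9
[-9, 1, -7] → min -9
[1, -7, 11] → min -7

-3, -3, 2, -9, -9, -9, -7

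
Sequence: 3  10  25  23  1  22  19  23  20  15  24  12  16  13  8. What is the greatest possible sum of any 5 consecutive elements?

101

(3, 10, 25, 23, 1) → sum 62
(10, 25, 23, 1, 22) → sum 81
(25, 23, 1, 22, 19) → sum 90
(23, 1, 22, 19, 23) → sum 88
(1, 22, 19, 23, 20) → sum 85
(22, 19, 23, 20, 15) → sum 99
(19, 23, 20, 15, 24) → sum 101
(23, 20, 15, 24, 12) → sum 94
(20, 15, 24, 12, 16) → sum 87
(15, 24, 12, 16, 13) → sum 80
(24, 12, 16, 13, 8) → sum 73
Greatest of these is 101.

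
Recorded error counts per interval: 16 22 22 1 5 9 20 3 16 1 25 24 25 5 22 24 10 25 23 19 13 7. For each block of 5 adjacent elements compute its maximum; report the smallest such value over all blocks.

20

[16, 22, 22, 1, 5] → max 22
[22, 22, 1, 5, 9] → max 22
[22, 1, 5, 9, 20] → max 22
[1, 5, 9, 20, 3] → max 20
[5, 9, 20, 3, 16] → max 20
[9, 20, 3, 16, 1] → max 20
[20, 3, 16, 1, 25] → max 25
[3, 16, 1, 25, 24] → max 25
[16, 1, 25, 24, 25] → max 25
[1, 25, 24, 25, 5] → max 25
[25, 24, 25, 5, 22] → max 25
[24, 25, 5, 22, 24] → max 25
[25, 5, 22, 24, 10] → max 25
[5, 22, 24, 10, 25] → max 25
[22, 24, 10, 25, 23] → max 25
[24, 10, 25, 23, 19] → max 25
[10, 25, 23, 19, 13] → max 25
[25, 23, 19, 13, 7] → max 25
Smallest of these is 20.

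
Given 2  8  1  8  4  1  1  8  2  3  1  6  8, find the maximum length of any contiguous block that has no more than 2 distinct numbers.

[2] 1 distinct, len 1
[2, 8] 2 distinct, len 2
[8, 1] 2 distinct, len 2
[8, 1, 8] 2 distinct, len 3
[8, 4] 2 distinct, len 2
[4, 1] 2 distinct, len 2
[4, 1, 1] 2 distinct, len 3
[1, 1, 8] 2 distinct, len 3
[8, 2] 2 distinct, len 2
[2, 3] 2 distinct, len 2
[3, 1] 2 distinct, len 2
[1, 6] 2 distinct, len 2
[6, 8] 2 distinct, len 2
Longest length with ≤2 distinct: 3.

3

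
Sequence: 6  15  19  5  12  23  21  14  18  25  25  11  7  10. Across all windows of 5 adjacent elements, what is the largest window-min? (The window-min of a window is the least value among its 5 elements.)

14

[6, 15, 19, 5, 12] → min 5
[15, 19, 5, 12, 23] → min 5
[19, 5, 12, 23, 21] → min 5
[5, 12, 23, 21, 14] → min 5
[12, 23, 21, 14, 18] → min 12
[23, 21, 14, 18, 25] → min 14
[21, 14, 18, 25, 25] → min 14
[14, 18, 25, 25, 11] → min 11
[18, 25, 25, 11, 7] → min 7
[25, 25, 11, 7, 10] → min 7
Largest of these is 14.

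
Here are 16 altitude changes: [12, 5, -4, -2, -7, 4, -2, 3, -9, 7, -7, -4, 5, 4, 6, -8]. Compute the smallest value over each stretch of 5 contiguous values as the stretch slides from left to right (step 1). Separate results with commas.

(12, 5, -4, -2, -7) → min -7
(5, -4, -2, -7, 4) → min -7
(-4, -2, -7, 4, -2) → min -7
(-2, -7, 4, -2, 3) → min -7
(-7, 4, -2, 3, -9) → min -9
(4, -2, 3, -9, 7) → min -9
(-2, 3, -9, 7, -7) → min -9
(3, -9, 7, -7, -4) → min -9
(-9, 7, -7, -4, 5) → min -9
(7, -7, -4, 5, 4) → min -7
(-7, -4, 5, 4, 6) → min -7
(-4, 5, 4, 6, -8) → min -8

-7, -7, -7, -7, -9, -9, -9, -9, -9, -7, -7, -8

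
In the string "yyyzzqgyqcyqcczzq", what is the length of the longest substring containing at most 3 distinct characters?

Extend right; when distinct count exceeds 3, shrink from the left:
add y: window [y] (1 distinct), len 1
add y: window [y, y] (1 distinct), len 2
add y: window [y, y, y] (1 distinct), len 3
add z: window [y, y, y, z] (2 distinct), len 4
add z: window [y, y, y, z, z] (2 distinct), len 5
add q: window [y, y, y, z, z, q] (3 distinct), len 6
add g: window [z, z, q, g] (3 distinct), len 4
add y: window [q, g, y] (3 distinct), len 3
add q: window [q, g, y, q] (3 distinct), len 4
add c: window [y, q, c] (3 distinct), len 3
add y: window [y, q, c, y] (3 distinct), len 4
add q: window [y, q, c, y, q] (3 distinct), len 5
add c: window [y, q, c, y, q, c] (3 distinct), len 6
add c: window [y, q, c, y, q, c, c] (3 distinct), len 7
add z: window [q, c, c, z] (3 distinct), len 4
add z: window [q, c, c, z, z] (3 distinct), len 5
add q: window [q, c, c, z, z, q] (3 distinct), len 6
Longest length with ≤3 distinct: 7.

7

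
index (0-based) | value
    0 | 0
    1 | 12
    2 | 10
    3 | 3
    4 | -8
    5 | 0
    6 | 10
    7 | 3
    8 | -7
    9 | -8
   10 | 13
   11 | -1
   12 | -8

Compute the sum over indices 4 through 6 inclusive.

2

Elements at indices 4..6: -8, 0, 10
sum(-8, 0, 10) = 2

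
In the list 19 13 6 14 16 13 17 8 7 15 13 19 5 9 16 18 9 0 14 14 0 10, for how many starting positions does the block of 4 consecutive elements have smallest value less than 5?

(19, 13, 6, 14) → min 6
(13, 6, 14, 16) → min 6
(6, 14, 16, 13) → min 6
(14, 16, 13, 17) → min 13
(16, 13, 17, 8) → min 8
(13, 17, 8, 7) → min 7
(17, 8, 7, 15) → min 7
(8, 7, 15, 13) → min 7
(7, 15, 13, 19) → min 7
(15, 13, 19, 5) → min 5
(13, 19, 5, 9) → min 5
(19, 5, 9, 16) → min 5
(5, 9, 16, 18) → min 5
(9, 16, 18, 9) → min 9
(16, 18, 9, 0) → min 0  < 5 ✓
(18, 9, 0, 14) → min 0  < 5 ✓
(9, 0, 14, 14) → min 0  < 5 ✓
(0, 14, 14, 0) → min 0  < 5 ✓
(14, 14, 0, 10) → min 0  < 5 ✓
5 windows satisfy the condition.

5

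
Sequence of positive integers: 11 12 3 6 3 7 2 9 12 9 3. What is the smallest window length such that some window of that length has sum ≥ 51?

add 11: running sum 11 < 51
add 12: running sum 23 < 51
add 3: running sum 26 < 51
add 6: running sum 32 < 51
add 3: running sum 35 < 51
add 7: running sum 42 < 51
add 2: running sum 44 < 51
end 7: [11, 12, 3, 6, 3, 7, 2, 9] sum 53, len 8
end 8: [12, 3, 6, 3, 7, 2, 9, 12] sum 54, len 8
end 9: [3, 6, 3, 7, 2, 9, 12, 9] sum 51, len 8
end 10: [6, 3, 7, 2, 9, 12, 9, 3] sum 51, len 8
Shortest qualifying length: 8.

8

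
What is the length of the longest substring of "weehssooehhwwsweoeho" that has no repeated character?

add w: [w] len 1
add e: [w, e] len 2
add e (repeat e, move left end past it): [e] len 1
add h: [e, h] len 2
add s: [e, h, s] len 3
add s (repeat s, move left end past it): [s] len 1
add o: [s, o] len 2
add o (repeat o, move left end past it): [o] len 1
add e: [o, e] len 2
add h: [o, e, h] len 3
add h (repeat h, move left end past it): [h] len 1
add w: [h, w] len 2
add w (repeat w, move left end past it): [w] len 1
add s: [w, s] len 2
add w (repeat w, move left end past it): [s, w] len 2
add e: [s, w, e] len 3
add o: [s, w, e, o] len 4
add e (repeat e, move left end past it): [o, e] len 2
add h: [o, e, h] len 3
add o (repeat o, move left end past it): [e, h, o] len 3
Longest all-distinct length: 4.

4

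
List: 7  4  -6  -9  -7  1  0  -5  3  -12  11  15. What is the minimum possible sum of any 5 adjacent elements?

-21

7 4 -6 -9 -7 → sum -11
4 -6 -9 -7 1 → sum -17
-6 -9 -7 1 0 → sum -21
-9 -7 1 0 -5 → sum -20
-7 1 0 -5 3 → sum -8
1 0 -5 3 -12 → sum -13
0 -5 3 -12 11 → sum -3
-5 3 -12 11 15 → sum 12
Minimum of these is -21.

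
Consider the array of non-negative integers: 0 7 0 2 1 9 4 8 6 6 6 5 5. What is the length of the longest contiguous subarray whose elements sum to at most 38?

Extend to the right; shrink from the left whenever the sum exceeds 38:
add 0: [0] sum 0, len 1
add 7: [0, 7] sum 7, len 2
add 0: [0, 7, 0] sum 7, len 3
add 2: [0, 7, 0, 2] sum 9, len 4
add 1: [0, 7, 0, 2, 1] sum 10, len 5
add 9: [0, 7, 0, 2, 1, 9] sum 19, len 6
add 4: [0, 7, 0, 2, 1, 9, 4] sum 23, len 7
add 8: [0, 7, 0, 2, 1, 9, 4, 8] sum 31, len 8
add 6: [0, 7, 0, 2, 1, 9, 4, 8, 6] sum 37, len 9
add 6: [0, 2, 1, 9, 4, 8, 6, 6] sum 36, len 8
add 6: [4, 8, 6, 6, 6] sum 30, len 5
add 5: [4, 8, 6, 6, 6, 5] sum 35, len 6
add 5: [8, 6, 6, 6, 5, 5] sum 36, len 6
Longest length seen: 9.

9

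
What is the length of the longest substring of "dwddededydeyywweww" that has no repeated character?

[d] len 1
[d, w] len 2
[w, d] len 2
[d] len 1
[d, e] len 2
[e, d] len 2
[d, e] len 2
[e, d] len 2
[e, d, y] len 3
[y, d] len 2
[y, d, e] len 3
[d, e, y] len 3
[y] len 1
[y, w] len 2
[w] len 1
[w, e] len 2
[e, w] len 2
[w] len 1
Longest all-distinct length: 3.

3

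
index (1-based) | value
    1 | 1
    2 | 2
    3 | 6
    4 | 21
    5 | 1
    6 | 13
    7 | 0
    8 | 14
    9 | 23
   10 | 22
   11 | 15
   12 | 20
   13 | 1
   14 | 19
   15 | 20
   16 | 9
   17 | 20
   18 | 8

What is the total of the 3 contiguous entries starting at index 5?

14

Elements at indices 5..7: 1, 13, 0
sum(1, 13, 0) = 14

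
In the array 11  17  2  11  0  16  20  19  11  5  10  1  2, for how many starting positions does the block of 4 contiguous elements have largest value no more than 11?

(11, 17, 2, 11) → max 17
(17, 2, 11, 0) → max 17
(2, 11, 0, 16) → max 16
(11, 0, 16, 20) → max 20
(0, 16, 20, 19) → max 20
(16, 20, 19, 11) → max 20
(20, 19, 11, 5) → max 20
(19, 11, 5, 10) → max 19
(11, 5, 10, 1) → max 11  ≤ 11 ✓
(5, 10, 1, 2) → max 10  ≤ 11 ✓
2 windows satisfy the condition.

2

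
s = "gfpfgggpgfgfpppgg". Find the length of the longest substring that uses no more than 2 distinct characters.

5

Extend right; when distinct count exceeds 2, shrink from the left:
[g] 1 distinct, len 1
[g, f] 2 distinct, len 2
[f, p] 2 distinct, len 2
[f, p, f] 2 distinct, len 3
[f, g] 2 distinct, len 2
[f, g, g] 2 distinct, len 3
[f, g, g, g] 2 distinct, len 4
[g, g, g, p] 2 distinct, len 4
[g, g, g, p, g] 2 distinct, len 5
[g, f] 2 distinct, len 2
[g, f, g] 2 distinct, len 3
[g, f, g, f] 2 distinct, len 4
[f, p] 2 distinct, len 2
[f, p, p] 2 distinct, len 3
[f, p, p, p] 2 distinct, len 4
[p, p, p, g] 2 distinct, len 4
[p, p, p, g, g] 2 distinct, len 5
Longest length with ≤2 distinct: 5.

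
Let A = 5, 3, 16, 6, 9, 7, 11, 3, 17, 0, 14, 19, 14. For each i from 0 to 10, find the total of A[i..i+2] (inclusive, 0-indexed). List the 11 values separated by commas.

Sliding a size-3 window across the 13 values:
5 3 16 → sum 24
3 16 6 → sum 25
16 6 9 → sum 31
6 9 7 → sum 22
9 7 11 → sum 27
7 11 3 → sum 21
11 3 17 → sum 31
3 17 0 → sum 20
17 0 14 → sum 31
0 14 19 → sum 33
14 19 14 → sum 47

24, 25, 31, 22, 27, 21, 31, 20, 31, 33, 47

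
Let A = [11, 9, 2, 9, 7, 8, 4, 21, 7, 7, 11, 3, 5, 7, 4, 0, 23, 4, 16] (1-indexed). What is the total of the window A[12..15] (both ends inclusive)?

Elements at indices 12..15: 3, 5, 7, 4
sum(3, 5, 7, 4) = 19

19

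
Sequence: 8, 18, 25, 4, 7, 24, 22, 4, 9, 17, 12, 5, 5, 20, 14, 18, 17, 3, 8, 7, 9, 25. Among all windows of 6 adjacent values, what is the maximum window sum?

[8, 18, 25, 4, 7, 24] → sum 86
[18, 25, 4, 7, 24, 22] → sum 100
[25, 4, 7, 24, 22, 4] → sum 86
[4, 7, 24, 22, 4, 9] → sum 70
[7, 24, 22, 4, 9, 17] → sum 83
[24, 22, 4, 9, 17, 12] → sum 88
[22, 4, 9, 17, 12, 5] → sum 69
[4, 9, 17, 12, 5, 5] → sum 52
[9, 17, 12, 5, 5, 20] → sum 68
[17, 12, 5, 5, 20, 14] → sum 73
[12, 5, 5, 20, 14, 18] → sum 74
[5, 5, 20, 14, 18, 17] → sum 79
[5, 20, 14, 18, 17, 3] → sum 77
[20, 14, 18, 17, 3, 8] → sum 80
[14, 18, 17, 3, 8, 7] → sum 67
[18, 17, 3, 8, 7, 9] → sum 62
[17, 3, 8, 7, 9, 25] → sum 69
Maximum of these is 100.

100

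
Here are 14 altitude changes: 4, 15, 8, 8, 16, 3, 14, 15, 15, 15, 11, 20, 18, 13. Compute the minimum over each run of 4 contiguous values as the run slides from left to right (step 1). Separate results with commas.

(4, 15, 8, 8) → min 4
(15, 8, 8, 16) → min 8
(8, 8, 16, 3) → min 3
(8, 16, 3, 14) → min 3
(16, 3, 14, 15) → min 3
(3, 14, 15, 15) → min 3
(14, 15, 15, 15) → min 14
(15, 15, 15, 11) → min 11
(15, 15, 11, 20) → min 11
(15, 11, 20, 18) → min 11
(11, 20, 18, 13) → min 11

4, 8, 3, 3, 3, 3, 14, 11, 11, 11, 11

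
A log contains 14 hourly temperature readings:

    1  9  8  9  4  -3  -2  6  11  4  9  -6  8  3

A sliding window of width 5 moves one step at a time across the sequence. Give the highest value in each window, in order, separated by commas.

9, 9, 9, 9, 11, 11, 11, 11, 11, 9

Sliding a size-5 window across the 14 values:
1 9 8 9 4 → max 9
9 8 9 4 -3 → max 9
8 9 4 -3 -2 → max 9
9 4 -3 -2 6 → max 9
4 -3 -2 6 11 → max 11
-3 -2 6 11 4 → max 11
-2 6 11 4 9 → max 11
6 11 4 9 -6 → max 11
11 4 9 -6 8 → max 11
4 9 -6 8 3 → max 9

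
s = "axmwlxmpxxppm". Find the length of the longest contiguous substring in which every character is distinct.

[a] len 1
[a, x] len 2
[a, x, m] len 3
[a, x, m, w] len 4
[a, x, m, w, l] len 5
[m, w, l, x] len 4
[w, l, x, m] len 4
[w, l, x, m, p] len 5
[m, p, x] len 3
[x] len 1
[x, p] len 2
[p] len 1
[p, m] len 2
Longest all-distinct length: 5.

5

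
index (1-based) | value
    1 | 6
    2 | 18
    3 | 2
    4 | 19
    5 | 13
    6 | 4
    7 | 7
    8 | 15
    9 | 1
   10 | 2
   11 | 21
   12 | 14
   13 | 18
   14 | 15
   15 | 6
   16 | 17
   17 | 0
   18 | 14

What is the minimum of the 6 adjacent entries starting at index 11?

6

Elements at indices 11..16: 21, 14, 18, 15, 6, 17
min(21, 14, 18, 15, 6, 17) = 6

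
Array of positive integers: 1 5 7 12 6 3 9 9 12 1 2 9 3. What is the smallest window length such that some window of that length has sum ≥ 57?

7

add 1: running sum 1 < 57
add 5: running sum 6 < 57
add 7: running sum 13 < 57
add 12: running sum 25 < 57
add 6: running sum 31 < 57
add 3: running sum 34 < 57
add 9: running sum 43 < 57
add 9: running sum 52 < 57
add 12: shortest ending here [7, 12, 6, 3, 9, 9, 12] sum 58, len 7
add 1: shortest ending here [7, 12, 6, 3, 9, 9, 12, 1] sum 59, len 8
add 2: shortest ending here [7, 12, 6, 3, 9, 9, 12, 1, 2] sum 61, len 9
add 9: shortest ending here [12, 6, 3, 9, 9, 12, 1, 2, 9] sum 63, len 9
add 3: shortest ending here [12, 6, 3, 9, 9, 12, 1, 2, 9, 3] sum 66, len 10
Shortest qualifying length: 7.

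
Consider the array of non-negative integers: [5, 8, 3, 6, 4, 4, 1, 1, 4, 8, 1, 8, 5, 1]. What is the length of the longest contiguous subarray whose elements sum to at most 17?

→ 5: sum 5, len 1
→ 8: sum 13, len 2
→ 3: sum 16, len 3
→ 6 (dropped 5): sum 17, len 3
→ 4 (dropped 8): sum 13, len 3
→ 4: sum 17, len 4
→ 1 (dropped 3): sum 15, len 4
→ 1: sum 16, len 5
→ 4 (dropped 6): sum 14, len 5
→ 8 (dropped 4, 4): sum 14, len 4
→ 1: sum 15, len 5
→ 8 (dropped 1, 1, 4): sum 17, len 3
→ 5 (dropped 8): sum 14, len 3
→ 1: sum 15, len 4
Longest length seen: 5.

5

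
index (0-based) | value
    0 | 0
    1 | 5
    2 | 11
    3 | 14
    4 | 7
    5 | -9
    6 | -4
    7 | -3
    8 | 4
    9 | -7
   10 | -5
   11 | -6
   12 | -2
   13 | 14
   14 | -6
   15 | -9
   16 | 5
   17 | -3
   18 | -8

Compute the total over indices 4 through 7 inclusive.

-9

Elements at indices 4..7: 7, -9, -4, -3
sum(7, -9, -4, -3) = -9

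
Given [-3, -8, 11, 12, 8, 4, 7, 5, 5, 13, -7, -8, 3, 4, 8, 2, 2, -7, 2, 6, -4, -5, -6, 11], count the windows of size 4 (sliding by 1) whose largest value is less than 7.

(-3, -8, 11, 12) → max 12
(-8, 11, 12, 8) → max 12
(11, 12, 8, 4) → max 12
(12, 8, 4, 7) → max 12
(8, 4, 7, 5) → max 8
(4, 7, 5, 5) → max 7
(7, 5, 5, 13) → max 13
(5, 5, 13, -7) → max 13
(5, 13, -7, -8) → max 13
(13, -7, -8, 3) → max 13
(-7, -8, 3, 4) → max 4  < 7 ✓
(-8, 3, 4, 8) → max 8
(3, 4, 8, 2) → max 8
(4, 8, 2, 2) → max 8
(8, 2, 2, -7) → max 8
(2, 2, -7, 2) → max 2  < 7 ✓
(2, -7, 2, 6) → max 6  < 7 ✓
(-7, 2, 6, -4) → max 6  < 7 ✓
(2, 6, -4, -5) → max 6  < 7 ✓
(6, -4, -5, -6) → max 6  < 7 ✓
(-4, -5, -6, 11) → max 11
6 windows satisfy the condition.

6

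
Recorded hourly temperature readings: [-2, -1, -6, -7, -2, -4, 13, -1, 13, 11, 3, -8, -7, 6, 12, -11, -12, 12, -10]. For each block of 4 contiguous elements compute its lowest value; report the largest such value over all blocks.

-1

Window mins for each of the 16 positions:
(-2, -1, -6, -7) → min -7
(-1, -6, -7, -2) → min -7
(-6, -7, -2, -4) → min -7
(-7, -2, -4, 13) → min -7
(-2, -4, 13, -1) → min -4
(-4, 13, -1, 13) → min -4
(13, -1, 13, 11) → min -1
(-1, 13, 11, 3) → min -1
(13, 11, 3, -8) → min -8
(11, 3, -8, -7) → min -8
(3, -8, -7, 6) → min -8
(-8, -7, 6, 12) → min -8
(-7, 6, 12, -11) → min -11
(6, 12, -11, -12) → min -12
(12, -11, -12, 12) → min -12
(-11, -12, 12, -10) → min -12
Largest of these is -1.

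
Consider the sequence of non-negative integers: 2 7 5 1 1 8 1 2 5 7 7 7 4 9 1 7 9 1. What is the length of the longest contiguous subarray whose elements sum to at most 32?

[2] sum 2 len 1
[2, 7] sum 9 len 2
[2, 7, 5] sum 14 len 3
[2, 7, 5, 1] sum 15 len 4
[2, 7, 5, 1, 1] sum 16 len 5
[2, 7, 5, 1, 1, 8] sum 24 len 6
[2, 7, 5, 1, 1, 8, 1] sum 25 len 7
[2, 7, 5, 1, 1, 8, 1, 2] sum 27 len 8
[2, 7, 5, 1, 1, 8, 1, 2, 5] sum 32 len 9
[5, 1, 1, 8, 1, 2, 5, 7] sum 30 len 8
[1, 1, 8, 1, 2, 5, 7, 7] sum 32 len 8
[1, 2, 5, 7, 7, 7] sum 29 len 6
[2, 5, 7, 7, 7, 4] sum 32 len 6
[7, 7, 4, 9] sum 27 len 4
[7, 7, 4, 9, 1] sum 28 len 5
[7, 4, 9, 1, 7] sum 28 len 5
[4, 9, 1, 7, 9] sum 30 len 5
[4, 9, 1, 7, 9, 1] sum 31 len 6
Longest length seen: 9.

9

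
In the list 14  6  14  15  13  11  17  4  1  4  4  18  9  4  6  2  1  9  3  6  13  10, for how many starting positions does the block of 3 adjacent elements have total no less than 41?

(14, 6, 14) → sum 34
(6, 14, 15) → sum 35
(14, 15, 13) → sum 42  ≥ 41 ✓
(15, 13, 11) → sum 39
(13, 11, 17) → sum 41  ≥ 41 ✓
(11, 17, 4) → sum 32
(17, 4, 1) → sum 22
(4, 1, 4) → sum 9
(1, 4, 4) → sum 9
(4, 4, 18) → sum 26
(4, 18, 9) → sum 31
(18, 9, 4) → sum 31
(9, 4, 6) → sum 19
(4, 6, 2) → sum 12
(6, 2, 1) → sum 9
(2, 1, 9) → sum 12
(1, 9, 3) → sum 13
(9, 3, 6) → sum 18
(3, 6, 13) → sum 22
(6, 13, 10) → sum 29
2 windows satisfy the condition.

2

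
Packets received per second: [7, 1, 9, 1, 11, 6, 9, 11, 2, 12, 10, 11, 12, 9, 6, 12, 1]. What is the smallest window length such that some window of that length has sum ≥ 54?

5

Extend right; whenever the sum reaches 54, record the length and shrink from the left:
add 7: running sum 7 < 54
add 1: running sum 8 < 54
add 9: running sum 17 < 54
add 1: running sum 18 < 54
add 11: running sum 29 < 54
add 6: running sum 35 < 54
add 9: running sum 44 < 54
end 7: [7, 1, 9, 1, 11, 6, 9, 11] sum 55, len 8
end 8: [7, 1, 9, 1, 11, 6, 9, 11, 2] sum 57, len 9
end 9: [9, 1, 11, 6, 9, 11, 2, 12] sum 61, len 8
end 10: [11, 6, 9, 11, 2, 12, 10] sum 61, len 7
end 11: [9, 11, 2, 12, 10, 11] sum 55, len 6
end 12: [11, 2, 12, 10, 11, 12] sum 58, len 6
end 13: [12, 10, 11, 12, 9] sum 54, len 5
end 14: [12, 10, 11, 12, 9, 6] sum 60, len 6
end 15: [10, 11, 12, 9, 6, 12] sum 60, len 6
end 16: [10, 11, 12, 9, 6, 12, 1] sum 61, len 7
Shortest qualifying length: 5.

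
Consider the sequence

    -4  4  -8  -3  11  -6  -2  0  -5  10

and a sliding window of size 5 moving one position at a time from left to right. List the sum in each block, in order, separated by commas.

-4 4 -8 -3 11 → sum 0
4 -8 -3 11 -6 → sum -2
-8 -3 11 -6 -2 → sum -8
-3 11 -6 -2 0 → sum 0
11 -6 -2 0 -5 → sum -2
-6 -2 0 -5 10 → sum -3

0, -2, -8, 0, -2, -3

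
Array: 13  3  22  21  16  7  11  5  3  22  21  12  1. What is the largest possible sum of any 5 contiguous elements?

13 3 22 21 16 → sum 75
3 22 21 16 7 → sum 69
22 21 16 7 11 → sum 77
21 16 7 11 5 → sum 60
16 7 11 5 3 → sum 42
7 11 5 3 22 → sum 48
11 5 3 22 21 → sum 62
5 3 22 21 12 → sum 63
3 22 21 12 1 → sum 59
Largest of these is 77.

77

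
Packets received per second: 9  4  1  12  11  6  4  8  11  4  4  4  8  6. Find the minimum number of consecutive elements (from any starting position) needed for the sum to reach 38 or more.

Extend right; whenever the sum reaches 38, record the length and shrink from the left:
add 9: running sum 9 < 38
add 4: running sum 13 < 38
add 1: running sum 14 < 38
add 12: running sum 26 < 38
add 11: running sum 37 < 38
add 6: shortest ending here [9, 4, 1, 12, 11, 6] sum 43, len 6
add 4: shortest ending here [4, 1, 12, 11, 6, 4] sum 38, len 6
add 8: shortest ending here [12, 11, 6, 4, 8] sum 41, len 5
add 11: shortest ending here [11, 6, 4, 8, 11] sum 40, len 5
add 4: shortest ending here [11, 6, 4, 8, 11, 4] sum 44, len 6
add 4: shortest ending here [11, 6, 4, 8, 11, 4, 4] sum 48, len 7
add 4: shortest ending here [6, 4, 8, 11, 4, 4, 4] sum 41, len 7
add 8: shortest ending here [8, 11, 4, 4, 4, 8] sum 39, len 6
add 6: shortest ending here [8, 11, 4, 4, 4, 8, 6] sum 45, len 7
Shortest qualifying length: 5.

5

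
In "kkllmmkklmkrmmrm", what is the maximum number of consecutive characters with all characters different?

add k: [k] len 1
add k (repeat k, move left end past it): [k] len 1
add l: [k, l] len 2
add l (repeat l, move left end past it): [l] len 1
add m: [l, m] len 2
add m (repeat m, move left end past it): [m] len 1
add k: [m, k] len 2
add k (repeat k, move left end past it): [k] len 1
add l: [k, l] len 2
add m: [k, l, m] len 3
add k (repeat k, move left end past it): [l, m, k] len 3
add r: [l, m, k, r] len 4
add m (repeat m, move left end past it): [k, r, m] len 3
add m (repeat m, move left end past it): [m] len 1
add r: [m, r] len 2
add m (repeat m, move left end past it): [r, m] len 2
Longest all-distinct length: 4.

4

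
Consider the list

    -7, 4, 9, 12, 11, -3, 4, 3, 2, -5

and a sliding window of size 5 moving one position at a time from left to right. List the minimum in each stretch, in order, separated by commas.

(-7, 4, 9, 12, 11) → min -7
(4, 9, 12, 11, -3) → min -3
(9, 12, 11, -3, 4) → min -3
(12, 11, -3, 4, 3) → min -3
(11, -3, 4, 3, 2) → min -3
(-3, 4, 3, 2, -5) → min -5

-7, -3, -3, -3, -3, -5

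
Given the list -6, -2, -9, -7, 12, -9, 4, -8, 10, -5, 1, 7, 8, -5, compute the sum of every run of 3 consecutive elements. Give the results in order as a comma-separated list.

-17, -18, -4, -4, 7, -13, 6, -3, 6, 3, 16, 10

[-6, -2, -9] → sum -17
[-2, -9, -7] → sum -18
[-9, -7, 12] → sum -4
[-7, 12, -9] → sum -4
[12, -9, 4] → sum 7
[-9, 4, -8] → sum -13
[4, -8, 10] → sum 6
[-8, 10, -5] → sum -3
[10, -5, 1] → sum 6
[-5, 1, 7] → sum 3
[1, 7, 8] → sum 16
[7, 8, -5] → sum 10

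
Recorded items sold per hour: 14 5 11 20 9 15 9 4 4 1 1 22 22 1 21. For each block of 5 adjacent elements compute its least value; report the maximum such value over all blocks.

Each size-5 window and its min:
(14, 5, 11, 20, 9) → min 5
(5, 11, 20, 9, 15) → min 5
(11, 20, 9, 15, 9) → min 9
(20, 9, 15, 9, 4) → min 4
(9, 15, 9, 4, 4) → min 4
(15, 9, 4, 4, 1) → min 1
(9, 4, 4, 1, 1) → min 1
(4, 4, 1, 1, 22) → min 1
(4, 1, 1, 22, 22) → min 1
(1, 1, 22, 22, 1) → min 1
(1, 22, 22, 1, 21) → min 1
Maximum of these is 9.

9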